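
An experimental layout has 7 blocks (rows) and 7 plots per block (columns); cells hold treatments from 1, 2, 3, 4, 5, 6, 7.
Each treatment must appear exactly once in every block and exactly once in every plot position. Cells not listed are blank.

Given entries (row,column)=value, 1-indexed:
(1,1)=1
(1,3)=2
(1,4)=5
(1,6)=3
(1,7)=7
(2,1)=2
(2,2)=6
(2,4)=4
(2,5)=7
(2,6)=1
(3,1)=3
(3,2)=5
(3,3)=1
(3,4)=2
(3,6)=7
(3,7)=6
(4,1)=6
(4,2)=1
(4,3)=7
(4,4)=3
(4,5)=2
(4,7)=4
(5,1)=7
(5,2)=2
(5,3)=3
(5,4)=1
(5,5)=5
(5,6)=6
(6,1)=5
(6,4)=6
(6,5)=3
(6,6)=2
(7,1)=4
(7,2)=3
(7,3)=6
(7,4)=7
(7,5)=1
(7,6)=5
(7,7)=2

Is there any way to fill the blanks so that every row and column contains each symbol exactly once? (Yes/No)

No

Block 4, plot 6: block 4 together with plot 6 already contain {1, 2, 3, 4, 5, 6, 7} — every symbol — so nothing can go there. The grid has no valid completion.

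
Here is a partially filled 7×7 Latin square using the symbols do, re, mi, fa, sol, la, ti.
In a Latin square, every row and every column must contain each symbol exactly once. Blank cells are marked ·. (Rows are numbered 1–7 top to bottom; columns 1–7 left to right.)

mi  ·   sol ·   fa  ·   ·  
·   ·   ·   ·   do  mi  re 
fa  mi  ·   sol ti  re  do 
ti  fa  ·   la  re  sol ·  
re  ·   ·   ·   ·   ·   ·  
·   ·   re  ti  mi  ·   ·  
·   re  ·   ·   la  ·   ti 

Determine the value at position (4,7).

Row 4 already has {re, fa, sol, la, ti} and column 7 already has {do, re, ti}, so row 4, column 7 must be mi.

mi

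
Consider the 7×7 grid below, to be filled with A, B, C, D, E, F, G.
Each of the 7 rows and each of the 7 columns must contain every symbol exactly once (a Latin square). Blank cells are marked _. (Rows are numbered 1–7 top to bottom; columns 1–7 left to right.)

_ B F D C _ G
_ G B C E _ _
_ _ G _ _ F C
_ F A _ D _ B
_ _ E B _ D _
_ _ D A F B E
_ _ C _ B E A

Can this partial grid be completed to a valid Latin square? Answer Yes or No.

Row 1, column 6: row 1 has {B, C, D, F, G} and column 6 has {B, D, E, F}, so it must be A.
Now row 2, column 6: row 2 together with column 6 already contain {A, B, C, D, E, F, G} — every symbol — so nothing can go there. The grid has no valid completion.

No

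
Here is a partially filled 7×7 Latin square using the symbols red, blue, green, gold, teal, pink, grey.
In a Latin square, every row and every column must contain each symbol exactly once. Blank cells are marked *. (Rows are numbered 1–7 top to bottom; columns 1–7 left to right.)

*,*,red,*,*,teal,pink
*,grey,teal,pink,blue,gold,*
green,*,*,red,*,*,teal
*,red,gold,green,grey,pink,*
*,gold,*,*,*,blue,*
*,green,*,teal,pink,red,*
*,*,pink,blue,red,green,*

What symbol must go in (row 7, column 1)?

gold

Row 1, column 2: row 1 has {red, teal, pink} and column 2 has {red, green, gold, grey}, leaving only blue.
Row 2, column 1: row 2 has {blue, gold, teal, pink, grey} and column 1 has {green}, leaving only red.
Row 2, column 7: row 2 has {red, blue, gold, teal, pink, grey} and column 7 has {teal, pink}, leaving only green.
Row 3, column 2: row 3 has {red, green, teal} and column 2 has {red, blue, green, gold, grey}, leaving only pink.
Row 3, column 5: row 3 has {red, green, teal, pink} and column 5 has {red, blue, pink, grey}, leaving only gold.
Row 1, column 5: row 1 has {red, blue, teal, pink} and column 5 has {red, blue, gold, pink, grey}, leaving only green.
Row 3, column 6: row 3 has {red, green, gold, teal, pink} and column 6 has {red, blue, green, gold, teal, pink}, leaving only grey.
Row 3, column 3: row 3 has {red, green, gold, teal, pink, grey} and column 3 has {red, gold, teal, pink}, leaving only blue.
Row 4, column 7: row 4 has {red, green, gold, pink, grey} and column 7 has {green, teal, pink}, leaving only blue.
Row 4, column 1: row 4 has {red, blue, green, gold, pink, grey} and column 1 has {red, green}, leaving only teal.
Row 5, column 4: row 5 has {blue, gold} and column 4 has {red, blue, green, teal, pink}, leaving only grey.
Row 1, column 4: row 1 has {red, blue, green, teal, pink} and column 4 has {red, blue, green, teal, pink, grey}, leaving only gold.
Row 1, column 1: row 1 has {red, blue, green, gold, teal, pink} and column 1 has {red, green, teal}, leaving only grey.
Row 7 already has {red, blue, green, pink} and column 1 already has {red, green, teal, grey}, so row 7, column 1 must be gold.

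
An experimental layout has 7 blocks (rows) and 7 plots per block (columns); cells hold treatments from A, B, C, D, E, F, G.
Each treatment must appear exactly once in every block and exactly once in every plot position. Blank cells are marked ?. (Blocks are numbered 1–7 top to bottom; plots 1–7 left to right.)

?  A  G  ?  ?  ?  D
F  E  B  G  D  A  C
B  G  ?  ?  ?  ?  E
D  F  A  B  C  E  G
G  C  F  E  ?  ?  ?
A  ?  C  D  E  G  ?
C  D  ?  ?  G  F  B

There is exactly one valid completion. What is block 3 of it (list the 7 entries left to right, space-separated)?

Block 3, plot 3: block 3 has {B, E, G} and plot 3 has {A, B, C, F, G}, leaving only D.
Block 3, plot 6: block 3 has {B, D, E, G} and plot 6 has {A, E, F, G}, leaving only C.
Block 1, plot 1: block 1 has {A, D, G} and plot 1 has {A, B, C, D, F, G}, leaving only E.
Block 1, plot 6: block 1 has {A, D, E, G} and plot 6 has {A, C, E, F, G}, leaving only B.
Block 1, plot 5: block 1 has {A, B, D, E, G} and plot 5 has {C, D, E, G}, leaving only F.
Block 3, plot 5: block 3 has {B, C, D, E, G} and plot 5 has {C, D, E, F, G}, leaving only A.
Block 3, plot 4: block 3 has {A, B, C, D, E, G} and plot 4 has {B, D, E, G}, leaving only F.
So block 3 reads: B G D F A C E.

B G D F A C E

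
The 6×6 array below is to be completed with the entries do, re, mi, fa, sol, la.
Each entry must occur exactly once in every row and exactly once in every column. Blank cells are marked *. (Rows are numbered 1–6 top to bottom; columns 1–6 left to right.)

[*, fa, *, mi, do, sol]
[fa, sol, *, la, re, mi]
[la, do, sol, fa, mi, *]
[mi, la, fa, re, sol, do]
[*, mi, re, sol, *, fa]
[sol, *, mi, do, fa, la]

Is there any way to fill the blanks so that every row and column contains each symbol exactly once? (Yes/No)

Yes

No row or column among the givens repeats a symbol, and propagating forced cells runs into no contradiction.
One valid completion exists (for instance, re fa la mi do sol / fa sol do la re mi / la do sol fa mi re / mi la fa re sol do / do mi re sol la fa / sol re mi do fa la).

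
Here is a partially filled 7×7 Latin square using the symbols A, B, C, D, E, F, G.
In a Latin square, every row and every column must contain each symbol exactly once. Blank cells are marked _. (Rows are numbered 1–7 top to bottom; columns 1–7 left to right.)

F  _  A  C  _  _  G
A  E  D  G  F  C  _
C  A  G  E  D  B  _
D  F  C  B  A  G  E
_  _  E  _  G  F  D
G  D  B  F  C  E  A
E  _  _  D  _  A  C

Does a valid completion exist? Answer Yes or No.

No row or column among the givens repeats a symbol, and propagating forced cells runs into no contradiction.
One valid completion exists (for instance, F B A C E D G / A E D G F C B / C A G E D B F / D F C B A G E / B C E A G F D / G D B F C E A / E G F D B A C).

Yes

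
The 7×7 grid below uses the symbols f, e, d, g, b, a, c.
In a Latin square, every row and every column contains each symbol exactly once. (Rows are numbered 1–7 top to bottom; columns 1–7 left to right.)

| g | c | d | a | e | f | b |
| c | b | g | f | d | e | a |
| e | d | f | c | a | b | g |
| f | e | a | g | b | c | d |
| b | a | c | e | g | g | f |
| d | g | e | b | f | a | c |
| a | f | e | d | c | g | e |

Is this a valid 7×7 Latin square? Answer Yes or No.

Row 5 contains g twice (at columns 5 and 6); row 7 is also not a permutation.

No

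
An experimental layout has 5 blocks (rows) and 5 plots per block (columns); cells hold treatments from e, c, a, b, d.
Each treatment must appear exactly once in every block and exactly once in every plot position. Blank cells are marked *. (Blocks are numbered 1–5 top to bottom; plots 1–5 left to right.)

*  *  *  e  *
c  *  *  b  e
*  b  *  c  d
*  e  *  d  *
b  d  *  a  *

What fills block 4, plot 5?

b

Block 2, plot 2: block 2 has {e, c, b} and plot 2 has {e, b, d}, leaving only a.
Block 1, plot 2: block 1 has {e} and plot 2 has {e, a, b, d}, leaving only c.
Block 2, plot 3: block 2 has {e, c, a, b} and plot 3 has {}, leaving only d.
Block 4, plot 1: block 4 has {e, d} and plot 1 has {c, b}, leaving only a.
Block 1, plot 1: block 1 has {e, c} and plot 1 has {c, a, b}, leaving only d.
Block 3, plot 1: block 3 has {c, b, d} and plot 1 has {c, a, b, d}, leaving only e.
Block 3, plot 3: block 3 has {e, c, b, d} and plot 3 has {d}, leaving only a.
Block 1, plot 3: block 1 has {e, c, d} and plot 3 has {a, d}, leaving only b.
Block 1, plot 5: block 1 has {e, c, b, d} and plot 5 has {e, d}, leaving only a.
Block 4, plot 3: block 4 has {e, a, d} and plot 3 has {a, b, d}, leaving only c.
Block 4 already has {e, c, a, d} and plot 5 already has {e, a, d}, so block 4, plot 5 must be b.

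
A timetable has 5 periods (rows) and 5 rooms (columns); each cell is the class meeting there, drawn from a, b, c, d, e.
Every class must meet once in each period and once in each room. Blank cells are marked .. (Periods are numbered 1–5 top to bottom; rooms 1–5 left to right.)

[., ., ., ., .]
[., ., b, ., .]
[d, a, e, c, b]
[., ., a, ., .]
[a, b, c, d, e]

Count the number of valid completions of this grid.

Period 1, room 1: eliminating its period and room leaves {b, c, e}.
Period 1, room 2: eliminating its period and room leaves {c, d, e}.
Period 1, room 3: eliminating its period and room leaves {d}.
Period 1, room 4: eliminating its period and room leaves {a, b, e}.
Period 1, room 5: eliminating its period and room leaves {a, c, d}.
Period 2, room 1: eliminating its period and room leaves {c, e}.
Period 2, room 2: eliminating its period and room leaves {c, d, e}.
Period 2, room 4: eliminating its period and room leaves {a, e}.
Period 2, room 5: eliminating its period and room leaves {a, c, d}.
Period 4, room 1: eliminating its period and room leaves {b, c, e}.
Period 4, room 2: eliminating its period and room leaves {c, d, e}.
Period 4, room 4: eliminating its period and room leaves {b, e}.
Period 4, room 5: eliminating its period and room leaves {c, d}.
Enumerating the assignments across these blanks that avoid any period or room repeat gives 6 completions.

6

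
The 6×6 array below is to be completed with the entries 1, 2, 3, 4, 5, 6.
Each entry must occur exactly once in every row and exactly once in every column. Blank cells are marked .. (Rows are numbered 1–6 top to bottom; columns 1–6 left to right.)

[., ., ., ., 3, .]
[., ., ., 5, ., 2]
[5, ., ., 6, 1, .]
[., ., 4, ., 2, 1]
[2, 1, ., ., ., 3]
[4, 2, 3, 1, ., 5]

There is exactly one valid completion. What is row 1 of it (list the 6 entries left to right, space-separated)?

1 4 5 2 3 6

Row 3, column 3: row 3 has {1, 5, 6} and column 3 has {3, 4}, leaving only 2.
Row 3, column 6: row 3 has {1, 2, 5, 6} and column 6 has {1, 2, 3, 5}, leaving only 4.
Row 1, column 6: row 1 has {3} and column 6 has {1, 2, 3, 4, 5}, leaving only 6.
Row 1, column 1: row 1 has {3, 6} and column 1 has {2, 4, 5}, leaving only 1.
Row 1, column 3: row 1 has {1, 3, 6} and column 3 has {2, 3, 4}, leaving only 5.
Row 1, column 2: row 1 has {1, 3, 5, 6} and column 2 has {1, 2}, leaving only 4.
Row 1, column 4: row 1 has {1, 3, 4, 5, 6} and column 4 has {1, 5, 6}, leaving only 2.
So row 1 reads: 1 4 5 2 3 6.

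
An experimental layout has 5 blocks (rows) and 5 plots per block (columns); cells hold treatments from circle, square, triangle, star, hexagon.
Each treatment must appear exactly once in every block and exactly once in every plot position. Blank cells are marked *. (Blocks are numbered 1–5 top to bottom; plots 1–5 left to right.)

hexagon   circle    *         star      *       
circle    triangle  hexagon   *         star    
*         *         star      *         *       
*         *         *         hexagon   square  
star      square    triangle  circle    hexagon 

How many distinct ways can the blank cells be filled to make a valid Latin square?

1

Block 1, plot 3: eliminating its block and plot leaves {square}.
Block 1, plot 5: eliminating its block and plot leaves {triangle}.
Block 2, plot 4: eliminating its block and plot leaves {square}.
Block 3, plot 1: eliminating its block and plot leaves {square, triangle}.
Block 3, plot 2: eliminating its block and plot leaves {hexagon}.
Block 3, plot 4: eliminating its block and plot leaves {square, triangle}.
Block 3, plot 5: eliminating its block and plot leaves {circle, triangle}.
Block 4, plot 1: eliminating its block and plot leaves {triangle}.
Block 4, plot 2: eliminating its block and plot leaves {star}.
Block 4, plot 3: eliminating its block and plot leaves {circle}.
Only one assignment across all blanks avoids any block or plot repeat, giving 1 completion.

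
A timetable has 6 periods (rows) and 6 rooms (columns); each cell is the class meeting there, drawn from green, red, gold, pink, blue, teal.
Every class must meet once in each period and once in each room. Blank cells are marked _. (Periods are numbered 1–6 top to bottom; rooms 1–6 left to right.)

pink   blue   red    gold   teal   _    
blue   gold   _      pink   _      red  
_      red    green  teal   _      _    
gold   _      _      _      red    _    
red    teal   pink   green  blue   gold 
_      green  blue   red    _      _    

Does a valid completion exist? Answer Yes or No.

Period 3, room 1: period 3 together with room 1 already contain {green, red, gold, pink, blue, teal} — every symbol — so nothing can go there. The grid has no valid completion.

No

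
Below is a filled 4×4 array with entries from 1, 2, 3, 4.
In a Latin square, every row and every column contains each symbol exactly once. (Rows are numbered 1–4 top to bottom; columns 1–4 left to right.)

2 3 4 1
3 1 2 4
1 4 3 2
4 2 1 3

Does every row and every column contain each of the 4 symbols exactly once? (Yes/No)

Yes

Each row is a permutation of the 4 symbols, and so is each column.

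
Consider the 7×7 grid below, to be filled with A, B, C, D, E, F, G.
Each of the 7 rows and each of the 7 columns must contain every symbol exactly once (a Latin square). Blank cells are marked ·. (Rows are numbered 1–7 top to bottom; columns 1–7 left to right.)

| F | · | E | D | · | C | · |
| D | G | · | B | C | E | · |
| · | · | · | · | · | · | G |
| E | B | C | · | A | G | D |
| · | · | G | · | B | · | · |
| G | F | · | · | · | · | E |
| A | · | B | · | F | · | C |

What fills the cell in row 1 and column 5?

Row 1 already has {C, D, E, F} and column 5 already has {A, B, C, F}, so row 1, column 5 must be G.

G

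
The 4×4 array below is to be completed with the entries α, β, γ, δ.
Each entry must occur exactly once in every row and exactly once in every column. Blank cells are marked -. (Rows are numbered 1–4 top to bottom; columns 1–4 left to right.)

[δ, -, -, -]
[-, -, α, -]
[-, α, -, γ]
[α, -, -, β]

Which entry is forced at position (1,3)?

β

Row 1, column 4: row 1 has {δ} and column 4 has {β, γ}, leaving only α.
Row 2, column 4: row 2 has {α} and column 4 has {α, β, γ}, leaving only δ.
Row 3, column 1: row 3 has {α, γ} and column 1 has {α, δ}, leaving only β.
Row 2, column 1: row 2 has {α, δ} and column 1 has {α, β, δ}, leaving only γ.
Row 2, column 2: row 2 has {α, γ, δ} and column 2 has {α}, leaving only β.
Row 1, column 2: row 1 has {α, δ} and column 2 has {α, β}, leaving only γ.
Row 1 already has {α, γ, δ} and column 3 already has {α}, so row 1, column 3 must be β.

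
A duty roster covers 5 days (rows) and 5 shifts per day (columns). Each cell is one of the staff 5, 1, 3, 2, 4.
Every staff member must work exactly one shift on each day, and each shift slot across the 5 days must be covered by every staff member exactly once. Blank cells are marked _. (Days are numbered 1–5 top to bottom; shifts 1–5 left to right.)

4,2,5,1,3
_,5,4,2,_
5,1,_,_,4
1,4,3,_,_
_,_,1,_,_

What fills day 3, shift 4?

Day 3 already has {5, 1, 4} and shift 4 already has {1, 2}, so day 3, shift 4 must be 3.

3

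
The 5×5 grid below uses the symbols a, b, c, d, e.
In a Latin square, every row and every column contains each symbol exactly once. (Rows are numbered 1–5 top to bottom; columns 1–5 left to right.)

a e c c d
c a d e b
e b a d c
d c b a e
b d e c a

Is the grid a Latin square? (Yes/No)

No

Row 1 contains c twice (at columns 3 and 4), so it is not a permutation.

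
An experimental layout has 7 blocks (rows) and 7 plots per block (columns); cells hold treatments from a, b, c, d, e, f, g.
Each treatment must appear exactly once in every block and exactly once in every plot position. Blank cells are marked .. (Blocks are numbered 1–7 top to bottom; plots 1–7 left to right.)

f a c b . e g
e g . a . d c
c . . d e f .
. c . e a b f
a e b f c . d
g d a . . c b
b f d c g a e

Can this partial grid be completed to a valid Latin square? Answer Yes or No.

Block 6, plot 4: block 6 together with plot 4 already contain {a, b, c, d, e, f, g} — every symbol — so nothing can go there. The grid has no valid completion.

No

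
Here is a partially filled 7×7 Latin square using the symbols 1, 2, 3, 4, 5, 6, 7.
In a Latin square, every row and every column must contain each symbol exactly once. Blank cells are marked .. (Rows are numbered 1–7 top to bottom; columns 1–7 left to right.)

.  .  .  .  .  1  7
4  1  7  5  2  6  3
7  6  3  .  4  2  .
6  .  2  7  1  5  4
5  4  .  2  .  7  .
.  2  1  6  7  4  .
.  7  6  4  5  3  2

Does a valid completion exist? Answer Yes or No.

Row 5, column 3: row 5 together with column 3 already contain {1, 2, 3, 4, 5, 6, 7} — every symbol — so nothing can go there. The grid has no valid completion.

No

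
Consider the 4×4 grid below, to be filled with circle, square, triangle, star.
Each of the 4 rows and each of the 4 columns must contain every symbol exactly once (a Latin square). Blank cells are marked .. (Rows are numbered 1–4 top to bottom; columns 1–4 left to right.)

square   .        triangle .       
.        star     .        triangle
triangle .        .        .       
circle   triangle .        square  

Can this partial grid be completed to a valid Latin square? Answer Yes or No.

Row 2, column 1: row 2 together with column 1 already contain {circle, square, triangle, star} — every symbol — so nothing can go there. The grid has no valid completion.

No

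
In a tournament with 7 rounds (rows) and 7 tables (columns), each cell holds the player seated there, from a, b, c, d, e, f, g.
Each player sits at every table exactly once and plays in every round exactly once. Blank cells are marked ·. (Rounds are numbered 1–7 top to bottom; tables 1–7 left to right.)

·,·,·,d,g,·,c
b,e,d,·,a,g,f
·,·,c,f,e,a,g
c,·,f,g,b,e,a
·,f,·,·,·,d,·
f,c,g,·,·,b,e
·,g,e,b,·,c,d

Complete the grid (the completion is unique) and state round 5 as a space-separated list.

g f a e c d b

Round 5, table 5: round 5 has {d, f} and table 5 has {a, b, e, g}, leaving only c.
Round 5, table 7: round 5 has {c, d, f} and table 7 has {a, c, d, e, f, g}, leaving only b.
Round 5, table 3: round 5 has {b, c, d, f} and table 3 has {c, d, e, f, g}, leaving only a.
Round 5, table 4: round 5 has {a, b, c, d, f} and table 4 has {b, d, f, g}, leaving only e.
Round 5, table 1: round 5 has {a, b, c, d, e, f} and table 1 has {b, c, f}, leaving only g.
So round 5 reads: g f a e c d b.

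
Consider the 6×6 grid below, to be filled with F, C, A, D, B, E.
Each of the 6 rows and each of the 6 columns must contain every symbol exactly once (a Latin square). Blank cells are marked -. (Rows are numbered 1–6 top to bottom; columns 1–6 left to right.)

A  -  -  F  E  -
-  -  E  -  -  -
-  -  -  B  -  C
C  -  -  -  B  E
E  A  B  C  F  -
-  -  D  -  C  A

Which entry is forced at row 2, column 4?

A

Row 1, column 3: row 1 has {F, A, E} and column 3 has {D, B, E}, leaving only C.
Row 5, column 6: row 5 has {F, C, A, B, E} and column 6 has {C, A, E}, leaving only D.
Row 1, column 6: row 1 has {F, C, A, E} and column 6 has {C, A, D, E}, leaving only B.
Row 1, column 2: row 1 has {F, C, A, B, E} and column 2 has {A}, leaving only D.
Row 2, column 6: row 2 has {E} and column 6 has {C, A, D, B, E}, leaving only F.
Row 4, column 2: row 4 has {C, B, E} and column 2 has {A, D}, leaving only F.
Row 3, column 2: row 3 has {C, B} and column 2 has {F, A, D}, leaving only E.
Row 4, column 3: row 4 has {F, C, B, E} and column 3 has {C, D, B, E}, leaving only A.
Row 3, column 3: row 3 has {C, B, E} and column 3 has {C, A, D, B, E}, leaving only F.
Row 3, column 1: row 3 has {F, C, B, E} and column 1 has {C, A, E}, leaving only D.
Row 2, column 1: row 2 has {F, E} and column 1 has {C, A, D, E}, leaving only B.
Row 2, column 2: row 2 has {F, B, E} and column 2 has {F, A, D, E}, leaving only C.
Row 3, column 5: row 3 has {F, C, D, B, E} and column 5 has {F, C, B, E}, leaving only A.
Row 2, column 5: row 2 has {F, C, B, E} and column 5 has {F, C, A, B, E}, leaving only D.
Row 2 already has {F, C, D, B, E} and column 4 already has {F, C, B}, so row 2, column 4 must be A.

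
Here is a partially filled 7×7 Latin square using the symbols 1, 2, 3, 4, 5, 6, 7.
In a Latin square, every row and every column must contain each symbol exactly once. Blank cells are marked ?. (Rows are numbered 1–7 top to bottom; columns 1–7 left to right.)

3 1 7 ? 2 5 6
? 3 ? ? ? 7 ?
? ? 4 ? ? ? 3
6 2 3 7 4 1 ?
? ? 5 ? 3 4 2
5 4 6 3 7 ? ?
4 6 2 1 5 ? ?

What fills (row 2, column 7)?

4

Row 1, column 4: row 1 has {1, 2, 3, 5, 6, 7} and column 4 has {1, 3, 7}, leaving only 4.
Row 2, column 3: row 2 has {3, 7} and column 3 has {2, 3, 4, 5, 6, 7}, leaving only 1.
Row 2, column 1: row 2 has {1, 3, 7} and column 1 has {3, 4, 5, 6}, leaving only 2.
Row 2, column 5: row 2 has {1, 2, 3, 7} and column 5 has {2, 3, 4, 5, 7}, leaving only 6.
Row 2, column 4: row 2 has {1, 2, 3, 6, 7} and column 4 has {1, 3, 4, 7}, leaving only 5.
Row 2 already has {1, 2, 3, 5, 6, 7} and column 7 already has {2, 3, 6}, so row 2, column 7 must be 4.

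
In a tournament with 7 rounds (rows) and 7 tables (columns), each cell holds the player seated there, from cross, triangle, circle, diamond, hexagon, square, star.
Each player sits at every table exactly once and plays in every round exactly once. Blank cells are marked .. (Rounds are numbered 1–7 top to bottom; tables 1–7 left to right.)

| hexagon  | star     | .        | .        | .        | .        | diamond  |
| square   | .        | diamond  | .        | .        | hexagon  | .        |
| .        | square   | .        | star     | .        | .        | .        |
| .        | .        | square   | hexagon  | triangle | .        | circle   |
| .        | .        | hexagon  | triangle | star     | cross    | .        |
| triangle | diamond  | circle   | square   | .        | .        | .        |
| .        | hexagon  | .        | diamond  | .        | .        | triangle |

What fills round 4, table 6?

Round 4, table 2: round 4 has {triangle, circle, hexagon, square} and table 2 has {diamond, hexagon, square, star}, leaving only cross.
Round 5, table 2: round 5 has {cross, triangle, hexagon, star} and table 2 has {cross, diamond, hexagon, square, star}, leaving only circle.
Round 2, table 2: round 2 has {diamond, hexagon, square} and table 2 has {cross, circle, diamond, hexagon, square, star}, leaving only triangle.
Round 5, table 1: round 5 has {cross, triangle, circle, hexagon, star} and table 1 has {triangle, hexagon, square}, leaving only diamond.
Round 4, table 1: round 4 has {cross, triangle, circle, hexagon, square} and table 1 has {triangle, diamond, hexagon, square}, leaving only star.
Round 4 already has {cross, triangle, circle, hexagon, square, star} and table 6 already has {cross, hexagon}, so round 4, table 6 must be diamond.

diamond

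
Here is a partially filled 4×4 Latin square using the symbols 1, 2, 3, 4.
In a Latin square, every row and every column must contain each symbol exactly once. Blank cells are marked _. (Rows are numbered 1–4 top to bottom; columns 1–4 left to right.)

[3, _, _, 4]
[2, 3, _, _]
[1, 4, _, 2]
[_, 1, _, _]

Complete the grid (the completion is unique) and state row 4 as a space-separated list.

4 1 2 3

Row 4, column 1: row 4 has {1} and column 1 has {1, 2, 3}, leaving only 4.
Row 4, column 4: row 4 has {1, 4} and column 4 has {2, 4}, leaving only 3.
Row 4, column 3: row 4 has {1, 3, 4} and column 3 has {}, leaving only 2.
So row 4 reads: 4 1 2 3.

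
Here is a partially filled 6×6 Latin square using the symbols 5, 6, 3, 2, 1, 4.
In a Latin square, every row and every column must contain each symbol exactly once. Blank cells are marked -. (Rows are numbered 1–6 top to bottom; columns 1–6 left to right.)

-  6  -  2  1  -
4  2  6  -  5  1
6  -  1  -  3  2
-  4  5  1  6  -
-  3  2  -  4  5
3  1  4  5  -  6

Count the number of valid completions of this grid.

Row 1, column 1: eliminating its row and column leaves {5}.
Row 1, column 3: eliminating its row and column leaves {3}.
Row 1, column 6: eliminating its row and column leaves {3, 4}.
Row 2, column 4: eliminating its row and column leaves {3}.
Row 3, column 2: eliminating its row and column leaves {5}.
Row 3, column 4: eliminating its row and column leaves {4}.
Row 4, column 1: eliminating its row and column leaves {2}.
Row 4, column 6: eliminating its row and column leaves {3}.
Row 5, column 1: eliminating its row and column leaves {1}.
Row 5, column 4: eliminating its row and column leaves {6}.
Row 6, column 5: eliminating its row and column leaves {2}.
Only one assignment across all blanks avoids any row or column repeat, giving 1 completion.

1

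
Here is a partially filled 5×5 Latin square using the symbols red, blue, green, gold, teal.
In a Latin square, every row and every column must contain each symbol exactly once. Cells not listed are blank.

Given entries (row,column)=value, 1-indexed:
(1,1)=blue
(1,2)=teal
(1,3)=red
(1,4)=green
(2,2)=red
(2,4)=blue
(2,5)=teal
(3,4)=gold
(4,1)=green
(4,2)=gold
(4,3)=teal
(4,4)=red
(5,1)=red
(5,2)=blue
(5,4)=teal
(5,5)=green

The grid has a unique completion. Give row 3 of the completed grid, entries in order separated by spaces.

teal green blue gold red

Row 3, column 1: row 3 has {gold} and column 1 has {red, blue, green}, leaving only teal.
Row 3, column 2: row 3 has {gold, teal} and column 2 has {red, blue, gold, teal}, leaving only green.
Row 3, column 3: row 3 has {green, gold, teal} and column 3 has {red, teal}, leaving only blue.
Row 3, column 5: row 3 has {blue, green, gold, teal} and column 5 has {green, teal}, leaving only red.
So row 3 reads: teal green blue gold red.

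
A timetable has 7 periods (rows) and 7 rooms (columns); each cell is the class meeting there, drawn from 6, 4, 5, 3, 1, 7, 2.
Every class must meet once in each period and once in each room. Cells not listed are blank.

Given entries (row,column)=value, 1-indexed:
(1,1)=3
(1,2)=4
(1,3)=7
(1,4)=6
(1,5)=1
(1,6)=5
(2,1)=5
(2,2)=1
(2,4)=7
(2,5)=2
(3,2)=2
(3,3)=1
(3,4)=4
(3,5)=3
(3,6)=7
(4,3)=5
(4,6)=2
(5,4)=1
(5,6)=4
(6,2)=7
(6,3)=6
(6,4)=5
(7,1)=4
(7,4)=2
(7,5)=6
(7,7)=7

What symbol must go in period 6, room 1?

Period 1, room 7: period 1 has {6, 4, 5, 3, 1, 7} and room 7 has {7}, leaving only 2.
Period 3, room 1: period 3 has {4, 3, 1, 7, 2} and room 1 has {4, 5, 3}, leaving only 6.
Period 3, room 7: period 3 has {6, 4, 3, 1, 7, 2} and room 7 has {7, 2}, leaving only 5.
Period 4, room 4: period 4 has {5, 2} and room 4 has {6, 4, 5, 1, 7, 2}, leaving only 3.
Period 4, room 2: period 4 has {5, 3, 2} and room 2 has {4, 1, 7, 2}, leaving only 6.
Period 6, room 5: period 6 has {6, 5, 7} and room 5 has {6, 3, 1, 2}, leaving only 4.
Period 4, room 5: period 4 has {6, 5, 3, 2} and room 5 has {6, 4, 3, 1, 2}, leaving only 7.
Period 4, room 1: period 4 has {6, 5, 3, 7, 2} and room 1 has {6, 4, 5, 3}, leaving only 1.
Period 6 already has {6, 4, 5, 7} and room 1 already has {6, 4, 5, 3, 1}, so period 6, room 1 must be 2.

2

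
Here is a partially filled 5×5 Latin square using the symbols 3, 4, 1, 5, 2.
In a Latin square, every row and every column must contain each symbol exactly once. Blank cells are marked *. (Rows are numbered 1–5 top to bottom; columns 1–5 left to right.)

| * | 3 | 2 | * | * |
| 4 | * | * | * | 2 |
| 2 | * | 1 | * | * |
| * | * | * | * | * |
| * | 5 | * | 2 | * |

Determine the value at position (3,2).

Row 3 already has {1, 2} and column 2 already has {3, 5}, so row 3, column 2 must be 4.

4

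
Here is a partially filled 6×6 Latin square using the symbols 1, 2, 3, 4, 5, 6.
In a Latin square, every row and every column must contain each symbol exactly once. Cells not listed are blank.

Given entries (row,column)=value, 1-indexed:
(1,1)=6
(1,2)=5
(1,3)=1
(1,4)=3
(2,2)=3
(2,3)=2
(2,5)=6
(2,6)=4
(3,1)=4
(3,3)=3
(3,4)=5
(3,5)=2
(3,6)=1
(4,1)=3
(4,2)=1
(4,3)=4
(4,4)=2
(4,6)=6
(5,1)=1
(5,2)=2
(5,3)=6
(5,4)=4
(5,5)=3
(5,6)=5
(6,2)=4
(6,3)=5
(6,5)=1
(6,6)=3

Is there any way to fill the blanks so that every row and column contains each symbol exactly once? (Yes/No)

Yes

No row or column among the givens repeats a symbol, and propagating forced cells runs into no contradiction.
One valid completion exists (for instance, 6 5 1 3 4 2 / 5 3 2 1 6 4 / 4 6 3 5 2 1 / 3 1 4 2 5 6 / 1 2 6 4 3 5 / 2 4 5 6 1 3).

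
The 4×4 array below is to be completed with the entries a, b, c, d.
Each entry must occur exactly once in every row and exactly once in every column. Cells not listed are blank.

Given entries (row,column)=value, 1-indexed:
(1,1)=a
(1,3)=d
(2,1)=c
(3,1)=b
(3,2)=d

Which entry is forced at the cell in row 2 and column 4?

d

Row 4, column 1: row 4 has {} and column 1 has {a, b, c}, leaving only d.
Row 2, column 4 is narrowed to {a, b, d}.
If it were a, then row 2, column 3 would be left with no valid symbol.
If it were b, then row 2, column 3 would be left with no valid symbol.
So row 2, column 4 must be d.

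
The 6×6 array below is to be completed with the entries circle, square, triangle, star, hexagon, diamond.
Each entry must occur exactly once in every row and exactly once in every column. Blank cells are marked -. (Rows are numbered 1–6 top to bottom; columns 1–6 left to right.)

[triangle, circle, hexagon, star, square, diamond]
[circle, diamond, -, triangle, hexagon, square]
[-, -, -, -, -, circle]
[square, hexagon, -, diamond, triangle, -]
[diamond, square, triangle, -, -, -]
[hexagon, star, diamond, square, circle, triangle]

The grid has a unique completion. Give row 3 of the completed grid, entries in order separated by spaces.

Row 3, column 1: row 3 has {circle} and column 1 has {circle, square, triangle, hexagon, diamond}, leaving only star.
Row 3, column 2: row 3 has {circle, star} and column 2 has {circle, square, star, hexagon, diamond}, leaving only triangle.
Row 3, column 3: row 3 has {circle, triangle, star} and column 3 has {triangle, hexagon, diamond}, leaving only square.
Row 3, column 4: row 3 has {circle, square, triangle, star} and column 4 has {square, triangle, star, diamond}, leaving only hexagon.
Row 3, column 5: row 3 has {circle, square, triangle, star, hexagon} and column 5 has {circle, square, triangle, hexagon}, leaving only diamond.
So row 3 reads: star triangle square hexagon diamond circle.

star triangle square hexagon diamond circle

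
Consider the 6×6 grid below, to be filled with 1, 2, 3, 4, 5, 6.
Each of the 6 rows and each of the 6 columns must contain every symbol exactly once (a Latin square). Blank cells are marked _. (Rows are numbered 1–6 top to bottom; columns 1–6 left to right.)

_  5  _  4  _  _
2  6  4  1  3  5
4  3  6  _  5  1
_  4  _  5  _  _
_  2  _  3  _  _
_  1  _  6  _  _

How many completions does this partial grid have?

Row 1, column 1: eliminating its row and column leaves {1, 3, 6}.
Row 1, column 3: eliminating its row and column leaves {1, 2, 3}.
Row 1, column 5: eliminating its row and column leaves {1, 2, 6}.
Row 1, column 6: eliminating its row and column leaves {2, 3, 6}.
Row 3, column 4: eliminating its row and column leaves {2}.
Row 4, column 1: eliminating its row and column leaves {1, 3, 6}.
Row 4, column 3: eliminating its row and column leaves {1, 2, 3}.
Row 4, column 5: eliminating its row and column leaves {1, 2, 6}.
Row 4, column 6: eliminating its row and column leaves {2, 3, 6}.
Row 5, column 1: eliminating its row and column leaves {1, 5, 6}.
Row 5, column 3: eliminating its row and column leaves {1, 5}.
Row 5, column 5: eliminating its row and column leaves {1, 4, 6}.
Row 5, column 6: eliminating its row and column leaves {4, 6}.
Row 6, column 1: eliminating its row and column leaves {3, 5}.
Row 6, column 3: eliminating its row and column leaves {2, 3, 5}.
Row 6, column 5: eliminating its row and column leaves {2, 4}.
Row 6, column 6: eliminating its row and column leaves {2, 3, 4}.
Enumerating the assignments across these blanks that avoid any row or column repeat gives 20 completions.

20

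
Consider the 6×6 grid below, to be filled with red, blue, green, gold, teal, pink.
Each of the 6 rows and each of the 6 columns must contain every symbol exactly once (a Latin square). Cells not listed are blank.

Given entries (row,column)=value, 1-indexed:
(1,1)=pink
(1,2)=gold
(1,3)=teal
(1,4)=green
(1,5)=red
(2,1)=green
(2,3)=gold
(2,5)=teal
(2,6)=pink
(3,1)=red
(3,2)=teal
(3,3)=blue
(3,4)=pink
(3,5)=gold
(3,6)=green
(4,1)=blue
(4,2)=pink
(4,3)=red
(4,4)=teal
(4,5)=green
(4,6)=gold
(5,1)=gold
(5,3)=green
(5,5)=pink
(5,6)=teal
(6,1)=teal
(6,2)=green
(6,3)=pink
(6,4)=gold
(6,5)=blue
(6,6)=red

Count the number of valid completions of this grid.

Row 1, column 6: eliminating its row and column leaves {blue}.
Row 2, column 2: eliminating its row and column leaves {red, blue}.
Row 2, column 4: eliminating its row and column leaves {red, blue}.
Row 5, column 2: eliminating its row and column leaves {red, blue}.
Row 5, column 4: eliminating its row and column leaves {red, blue}.
Enumerating the assignments across these blanks that avoid any row or column repeat gives 2 completions.

2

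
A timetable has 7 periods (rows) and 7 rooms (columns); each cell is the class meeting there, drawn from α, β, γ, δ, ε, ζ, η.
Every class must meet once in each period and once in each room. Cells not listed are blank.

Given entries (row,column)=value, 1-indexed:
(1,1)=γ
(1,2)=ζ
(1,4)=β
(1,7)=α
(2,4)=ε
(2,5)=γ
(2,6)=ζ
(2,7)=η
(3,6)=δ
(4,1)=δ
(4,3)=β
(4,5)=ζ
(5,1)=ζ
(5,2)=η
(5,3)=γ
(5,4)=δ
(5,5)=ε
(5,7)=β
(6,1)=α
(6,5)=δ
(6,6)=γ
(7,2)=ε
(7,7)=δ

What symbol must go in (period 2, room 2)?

δ

Period 1, room 5: period 1 has {α, β, γ, ζ} and room 5 has {γ, δ, ε, ζ}, leaving only η.
Period 1, room 6: period 1 has {α, β, γ, ζ, η} and room 6 has {γ, δ, ζ}, leaving only ε.
Period 1, room 3: period 1 has {α, β, γ, ε, ζ, η} and room 3 has {β, γ}, leaving only δ.
Period 2, room 1: period 2 has {γ, ε, ζ, η} and room 1 has {α, γ, δ, ζ}, leaving only β.
Period 2, room 3: period 2 has {β, γ, ε, ζ, η} and room 3 has {β, γ, δ}, leaving only α.
Period 2 already has {α, β, γ, ε, ζ, η} and room 2 already has {ε, ζ, η}, so period 2, room 2 must be δ.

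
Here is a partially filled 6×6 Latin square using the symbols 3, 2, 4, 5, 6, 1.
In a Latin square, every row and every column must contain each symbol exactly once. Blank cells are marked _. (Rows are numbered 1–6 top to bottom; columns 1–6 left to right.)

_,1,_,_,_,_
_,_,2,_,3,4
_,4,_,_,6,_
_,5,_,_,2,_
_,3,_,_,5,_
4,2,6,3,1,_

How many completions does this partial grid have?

Row 1, column 1: eliminating its row and column leaves {3, 2, 5, 6}.
Row 1, column 3: eliminating its row and column leaves {3, 4, 5}.
Row 1, column 4: eliminating its row and column leaves {2, 4, 5, 6}.
Row 1, column 5: eliminating its row and column leaves {4}.
Row 1, column 6: eliminating its row and column leaves {3, 2, 5, 6}.
Row 2, column 1: eliminating its row and column leaves {5, 6, 1}.
Row 2, column 2: eliminating its row and column leaves {6}.
Row 2, column 4: eliminating its row and column leaves {5, 6, 1}.
Row 3, column 1: eliminating its row and column leaves {3, 2, 5, 1}.
Row 3, column 3: eliminating its row and column leaves {3, 5, 1}.
Row 3, column 4: eliminating its row and column leaves {2, 5, 1}.
Row 3, column 6: eliminating its row and column leaves {3, 2, 5, 1}.
Row 4, column 1: eliminating its row and column leaves {3, 6, 1}.
Row 4, column 3: eliminating its row and column leaves {3, 4, 1}.
Row 4, column 4: eliminating its row and column leaves {4, 6, 1}.
Row 4, column 6: eliminating its row and column leaves {3, 6, 1}.
Row 5, column 1: eliminating its row and column leaves {2, 6, 1}.
Row 5, column 3: eliminating its row and column leaves {4, 1}.
Row 5, column 4: eliminating its row and column leaves {2, 4, 6, 1}.
Row 5, column 6: eliminating its row and column leaves {2, 6, 1}.
Row 6, column 6: eliminating its row and column leaves {5}.
Enumerating the assignments across these blanks that avoid any row or column repeat gives 34 completions.

34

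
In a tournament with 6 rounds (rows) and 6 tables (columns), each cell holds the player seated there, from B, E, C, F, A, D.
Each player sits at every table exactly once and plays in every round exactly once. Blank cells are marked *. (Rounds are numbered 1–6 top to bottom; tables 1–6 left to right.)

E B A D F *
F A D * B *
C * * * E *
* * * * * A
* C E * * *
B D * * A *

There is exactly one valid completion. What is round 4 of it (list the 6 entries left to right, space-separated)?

D E F B C A

Round 4, table 1: round 4 has {A} and table 1 has {B, E, C, F}, leaving only D.
Round 4, table 5: round 4 has {A, D} and table 5 has {B, E, F, A}, leaving only C.
Round 1, table 6: round 1 has {B, E, F, A, D} and table 6 has {A}, leaving only C.
Round 2, table 6: round 2 has {B, F, A, D} and table 6 has {C, A}, leaving only E.
Round 2, table 4: round 2 has {B, E, F, A, D} and table 4 has {D}, leaving only C.
Round 3, table 2: round 3 has {E, C} and table 2 has {B, C, A, D}, leaving only F.
Round 4, table 2: round 4 has {C, A, D} and table 2 has {B, C, F, A, D}, leaving only E.
Round 3, table 3: round 3 has {E, C, F} and table 3 has {E, A, D}, leaving only B.
Round 4, table 3: round 4 has {E, C, A, D} and table 3 has {B, E, A, D}, leaving only F.
Round 4, table 4: round 4 has {E, C, F, A, D} and table 4 has {C, D}, leaving only B.
So round 4 reads: D E F B C A.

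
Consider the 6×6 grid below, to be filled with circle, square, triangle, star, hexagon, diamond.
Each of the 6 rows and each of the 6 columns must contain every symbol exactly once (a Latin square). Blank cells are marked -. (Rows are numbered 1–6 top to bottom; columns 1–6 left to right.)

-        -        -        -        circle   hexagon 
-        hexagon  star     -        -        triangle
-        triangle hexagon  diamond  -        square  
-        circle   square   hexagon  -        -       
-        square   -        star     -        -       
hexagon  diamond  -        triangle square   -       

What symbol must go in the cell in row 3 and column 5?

star

Row 3 already has {square, triangle, hexagon, diamond} and column 5 already has {circle, square}, so row 3, column 5 must be star.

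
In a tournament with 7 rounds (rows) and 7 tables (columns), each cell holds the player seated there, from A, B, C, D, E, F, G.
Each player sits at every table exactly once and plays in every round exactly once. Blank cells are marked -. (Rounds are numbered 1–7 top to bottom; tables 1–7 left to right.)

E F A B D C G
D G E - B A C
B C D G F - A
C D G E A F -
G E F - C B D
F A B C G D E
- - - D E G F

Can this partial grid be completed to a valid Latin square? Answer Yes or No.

Yes

No round or table among the givens repeats a symbol, and propagating forced cells runs into no contradiction.
One valid completion exists (for instance, E F A B D C G / D G E F B A C / B C D G F E A / C D G E A F B / G E F A C B D / F A B C G D E / A B C D E G F).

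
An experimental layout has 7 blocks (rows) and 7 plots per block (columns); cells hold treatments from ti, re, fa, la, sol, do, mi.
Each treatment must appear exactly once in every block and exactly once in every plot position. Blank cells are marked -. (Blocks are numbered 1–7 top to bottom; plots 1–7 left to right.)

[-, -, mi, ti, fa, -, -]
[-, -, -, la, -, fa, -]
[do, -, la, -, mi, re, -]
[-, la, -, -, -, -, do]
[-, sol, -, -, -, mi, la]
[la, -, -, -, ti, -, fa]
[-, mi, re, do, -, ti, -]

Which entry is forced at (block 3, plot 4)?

sol

Block 4, plot 6: block 4 has {la, do} and plot 6 has {ti, re, fa, mi}, leaving only sol.
Block 4, plot 5: block 4 has {la, sol, do} and plot 5 has {ti, fa, mi}, leaving only re.
Block 5, plot 5: block 5 has {la, sol, mi} and plot 5 has {ti, re, fa, mi}, leaving only do.
Block 2, plot 5: block 2 has {fa, la} and plot 5 has {ti, re, fa, do, mi}, leaving only sol.
Block 6, plot 6: block 6 has {ti, fa, la} and plot 6 has {ti, re, fa, sol, mi}, leaving only do.
Block 1, plot 6: block 1 has {ti, fa, mi} and plot 6 has {ti, re, fa, sol, do, mi}, leaving only la.
Block 6, plot 2: block 6 has {ti, fa, la, do} and plot 2 has {la, sol, mi}, leaving only re.
Block 1, plot 2: block 1 has {ti, fa, la, mi} and plot 2 has {re, la, sol, mi}, leaving only do.
Block 2, plot 2: block 2 has {fa, la, sol} and plot 2 has {re, la, sol, do, mi}, leaving only ti.
Block 2, plot 3: block 2 has {ti, fa, la, sol} and plot 3 has {re, la, mi}, leaving only do.
Block 3, plot 2: block 3 has {re, la, do, mi} and plot 2 has {ti, re, la, sol, do, mi}, leaving only fa.
Block 3 already has {re, fa, la, do, mi} and plot 4 already has {ti, la, do}, so block 3, plot 4 must be sol.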